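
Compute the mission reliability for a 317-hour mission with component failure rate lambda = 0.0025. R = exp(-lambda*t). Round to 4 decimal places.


lambda = 0.0025
mission_time = 317
lambda * t = 0.0025 * 317 = 0.7925
R = exp(-0.7925)
R = 0.4527

0.4527


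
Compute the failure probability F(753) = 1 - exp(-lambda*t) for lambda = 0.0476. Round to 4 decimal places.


lambda = 0.0476, t = 753
lambda * t = 35.8428
exp(-35.8428) = 0.0
F(t) = 1 - 0.0
F(t) = 1.0

1.0


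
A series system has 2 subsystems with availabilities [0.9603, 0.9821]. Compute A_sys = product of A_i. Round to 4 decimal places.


Subsystems: [0.9603, 0.9821]
After subsystem 1 (A=0.9603): product = 0.9603
After subsystem 2 (A=0.9821): product = 0.9431
A_sys = 0.9431

0.9431


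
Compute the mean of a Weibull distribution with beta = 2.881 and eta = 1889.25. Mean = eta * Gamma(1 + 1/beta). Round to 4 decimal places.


beta = 2.881, eta = 1889.25
1/beta = 0.3471
1 + 1/beta = 1.3471
Gamma(1.3471) = 0.8914
Mean = 1889.25 * 0.8914
Mean = 1684.1715

1684.1715


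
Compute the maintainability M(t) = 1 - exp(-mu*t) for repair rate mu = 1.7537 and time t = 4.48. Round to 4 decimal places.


mu = 1.7537, t = 4.48
mu * t = 1.7537 * 4.48 = 7.8566
exp(-7.8566) = 0.0004
M(t) = 1 - 0.0004
M(t) = 0.9996

0.9996


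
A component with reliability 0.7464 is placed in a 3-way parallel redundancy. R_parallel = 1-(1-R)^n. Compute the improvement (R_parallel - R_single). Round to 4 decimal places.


R_single = 0.7464, n = 3
1 - R_single = 0.2536
(1 - R_single)^n = 0.2536^3 = 0.0163
R_parallel = 1 - 0.0163 = 0.9837
Improvement = 0.9837 - 0.7464
Improvement = 0.2373

0.2373


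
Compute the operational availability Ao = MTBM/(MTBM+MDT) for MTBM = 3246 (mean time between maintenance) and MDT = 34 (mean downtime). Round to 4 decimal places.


MTBM = 3246
MDT = 34
MTBM + MDT = 3280
Ao = 3246 / 3280
Ao = 0.9896

0.9896


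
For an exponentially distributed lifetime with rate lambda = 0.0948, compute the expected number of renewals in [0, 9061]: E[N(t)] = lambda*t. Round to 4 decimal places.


lambda = 0.0948
t = 9061
E[N(t)] = lambda * t
E[N(t)] = 0.0948 * 9061
E[N(t)] = 858.9828

858.9828


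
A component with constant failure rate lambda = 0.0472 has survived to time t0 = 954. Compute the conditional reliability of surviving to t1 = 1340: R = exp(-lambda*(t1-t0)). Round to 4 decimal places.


lambda = 0.0472
t0 = 954, t1 = 1340
t1 - t0 = 386
lambda * (t1-t0) = 0.0472 * 386 = 18.2192
R = exp(-18.2192)
R = 0.0

0.0


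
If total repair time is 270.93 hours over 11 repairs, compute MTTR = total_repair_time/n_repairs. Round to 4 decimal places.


total_repair_time = 270.93
n_repairs = 11
MTTR = 270.93 / 11
MTTR = 24.63

24.63


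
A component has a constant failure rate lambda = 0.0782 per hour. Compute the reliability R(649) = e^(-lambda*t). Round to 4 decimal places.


lambda = 0.0782
t = 649
lambda * t = 50.7518
R(t) = e^(-50.7518)
R(t) = 0.0

0.0


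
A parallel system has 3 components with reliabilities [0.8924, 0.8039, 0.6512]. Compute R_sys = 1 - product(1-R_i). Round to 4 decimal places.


Components: [0.8924, 0.8039, 0.6512]
(1 - 0.8924) = 0.1076, running product = 0.1076
(1 - 0.8039) = 0.1961, running product = 0.0211
(1 - 0.6512) = 0.3488, running product = 0.0074
Product of (1-R_i) = 0.0074
R_sys = 1 - 0.0074 = 0.9926

0.9926


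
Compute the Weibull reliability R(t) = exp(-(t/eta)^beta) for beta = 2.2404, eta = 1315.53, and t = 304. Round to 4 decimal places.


beta = 2.2404, eta = 1315.53, t = 304
t/eta = 304 / 1315.53 = 0.2311
(t/eta)^beta = 0.2311^2.2404 = 0.0375
R(t) = exp(-0.0375)
R(t) = 0.9631

0.9631


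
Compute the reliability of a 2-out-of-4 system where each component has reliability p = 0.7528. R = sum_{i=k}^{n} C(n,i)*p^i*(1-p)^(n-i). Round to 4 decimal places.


k = 2, n = 4, p = 0.7528
i=2: C(4,2)=6 * 0.7528^2 * 0.2472^2 = 0.2078
i=3: C(4,3)=4 * 0.7528^3 * 0.2472^1 = 0.4218
i=4: C(4,4)=1 * 0.7528^4 * 0.2472^0 = 0.3212
R = sum of terms = 0.9508

0.9508


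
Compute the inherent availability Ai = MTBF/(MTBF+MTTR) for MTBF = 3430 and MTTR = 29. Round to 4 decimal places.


MTBF = 3430
MTTR = 29
MTBF + MTTR = 3459
Ai = 3430 / 3459
Ai = 0.9916

0.9916


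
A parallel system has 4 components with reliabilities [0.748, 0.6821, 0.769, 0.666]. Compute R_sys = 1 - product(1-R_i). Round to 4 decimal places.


Components: [0.748, 0.6821, 0.769, 0.666]
(1 - 0.748) = 0.252, running product = 0.252
(1 - 0.6821) = 0.3179, running product = 0.0801
(1 - 0.769) = 0.231, running product = 0.0185
(1 - 0.666) = 0.334, running product = 0.0062
Product of (1-R_i) = 0.0062
R_sys = 1 - 0.0062 = 0.9938

0.9938


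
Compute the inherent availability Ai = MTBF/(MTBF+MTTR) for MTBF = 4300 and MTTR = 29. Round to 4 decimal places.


MTBF = 4300
MTTR = 29
MTBF + MTTR = 4329
Ai = 4300 / 4329
Ai = 0.9933

0.9933


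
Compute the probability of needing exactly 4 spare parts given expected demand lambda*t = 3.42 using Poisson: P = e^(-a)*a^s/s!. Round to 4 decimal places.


a = 3.42, s = 4
e^(-a) = e^(-3.42) = 0.0327
a^s = 3.42^4 = 136.8058
s! = 24
P = 0.0327 * 136.8058 / 24
P = 0.1865

0.1865


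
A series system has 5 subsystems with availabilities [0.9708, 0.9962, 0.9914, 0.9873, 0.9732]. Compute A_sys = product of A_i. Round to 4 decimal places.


Subsystems: [0.9708, 0.9962, 0.9914, 0.9873, 0.9732]
After subsystem 1 (A=0.9708): product = 0.9708
After subsystem 2 (A=0.9962): product = 0.9671
After subsystem 3 (A=0.9914): product = 0.9588
After subsystem 4 (A=0.9873): product = 0.9466
After subsystem 5 (A=0.9732): product = 0.9212
A_sys = 0.9212

0.9212


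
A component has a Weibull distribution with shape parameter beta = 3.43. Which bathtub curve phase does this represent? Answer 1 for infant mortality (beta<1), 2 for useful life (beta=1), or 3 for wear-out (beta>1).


beta = 3.43
Compare beta to 1:
beta < 1 => infant mortality (phase 1)
beta = 1 => useful life (phase 2)
beta > 1 => wear-out (phase 3)
Since beta = 3.43, this is wear-out (increasing failure rate)
Phase = 3

3


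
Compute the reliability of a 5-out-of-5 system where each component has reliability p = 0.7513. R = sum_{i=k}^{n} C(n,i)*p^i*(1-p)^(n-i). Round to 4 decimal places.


k = 5, n = 5, p = 0.7513
i=5: C(5,5)=1 * 0.7513^5 * 0.2487^0 = 0.2394
R = sum of terms = 0.2394

0.2394


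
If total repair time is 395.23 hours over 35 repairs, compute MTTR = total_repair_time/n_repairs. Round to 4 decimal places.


total_repair_time = 395.23
n_repairs = 35
MTTR = 395.23 / 35
MTTR = 11.2923

11.2923


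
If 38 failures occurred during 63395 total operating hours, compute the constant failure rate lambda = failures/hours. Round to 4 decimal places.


failures = 38
total_hours = 63395
lambda = 38 / 63395
lambda = 0.0006

0.0006


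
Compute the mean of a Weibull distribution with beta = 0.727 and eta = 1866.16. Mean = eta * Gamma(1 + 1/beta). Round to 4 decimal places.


beta = 0.727, eta = 1866.16
1/beta = 1.3755
1 + 1/beta = 2.3755
Gamma(2.3755) = 1.2227
Mean = 1866.16 * 1.2227
Mean = 2281.6788

2281.6788


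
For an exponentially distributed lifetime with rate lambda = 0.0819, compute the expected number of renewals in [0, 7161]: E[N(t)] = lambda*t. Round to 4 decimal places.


lambda = 0.0819
t = 7161
E[N(t)] = lambda * t
E[N(t)] = 0.0819 * 7161
E[N(t)] = 586.4859

586.4859


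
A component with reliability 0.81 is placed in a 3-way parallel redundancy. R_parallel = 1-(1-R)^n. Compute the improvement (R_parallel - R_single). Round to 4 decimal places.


R_single = 0.81, n = 3
1 - R_single = 0.19
(1 - R_single)^n = 0.19^3 = 0.0069
R_parallel = 1 - 0.0069 = 0.9931
Improvement = 0.9931 - 0.81
Improvement = 0.1831

0.1831


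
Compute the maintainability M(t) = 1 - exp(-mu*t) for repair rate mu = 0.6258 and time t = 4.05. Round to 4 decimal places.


mu = 0.6258, t = 4.05
mu * t = 0.6258 * 4.05 = 2.5345
exp(-2.5345) = 0.0793
M(t) = 1 - 0.0793
M(t) = 0.9207

0.9207


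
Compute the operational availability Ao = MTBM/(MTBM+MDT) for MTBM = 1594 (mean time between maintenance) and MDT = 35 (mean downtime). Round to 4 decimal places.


MTBM = 1594
MDT = 35
MTBM + MDT = 1629
Ao = 1594 / 1629
Ao = 0.9785

0.9785


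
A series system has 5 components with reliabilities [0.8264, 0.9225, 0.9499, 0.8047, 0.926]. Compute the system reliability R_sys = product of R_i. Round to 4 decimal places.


Components: [0.8264, 0.9225, 0.9499, 0.8047, 0.926]
After component 1 (R=0.8264): product = 0.8264
After component 2 (R=0.9225): product = 0.7624
After component 3 (R=0.9499): product = 0.7242
After component 4 (R=0.8047): product = 0.5827
After component 5 (R=0.926): product = 0.5396
R_sys = 0.5396

0.5396


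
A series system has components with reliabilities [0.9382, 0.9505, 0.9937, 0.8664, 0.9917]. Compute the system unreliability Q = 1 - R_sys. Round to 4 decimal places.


Components: [0.9382, 0.9505, 0.9937, 0.8664, 0.9917]
After component 1: product = 0.9382
After component 2: product = 0.8918
After component 3: product = 0.8861
After component 4: product = 0.7678
After component 5: product = 0.7614
R_sys = 0.7614
Q = 1 - 0.7614 = 0.2386

0.2386


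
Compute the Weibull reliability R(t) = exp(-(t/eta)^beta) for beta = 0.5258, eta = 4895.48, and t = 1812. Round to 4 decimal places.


beta = 0.5258, eta = 4895.48, t = 1812
t/eta = 1812 / 4895.48 = 0.3701
(t/eta)^beta = 0.3701^0.5258 = 0.593
R(t) = exp(-0.593)
R(t) = 0.5527

0.5527


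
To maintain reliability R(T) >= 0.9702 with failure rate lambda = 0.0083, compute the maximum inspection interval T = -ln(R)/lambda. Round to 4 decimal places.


R_target = 0.9702
lambda = 0.0083
-ln(0.9702) = 0.0303
T = 0.0303 / 0.0083
T = 3.6449

3.6449


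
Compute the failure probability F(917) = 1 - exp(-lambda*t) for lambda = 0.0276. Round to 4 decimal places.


lambda = 0.0276, t = 917
lambda * t = 25.3092
exp(-25.3092) = 0.0
F(t) = 1 - 0.0
F(t) = 1.0

1.0


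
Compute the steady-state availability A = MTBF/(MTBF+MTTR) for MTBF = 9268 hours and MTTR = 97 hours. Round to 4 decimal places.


MTBF = 9268
MTTR = 97
MTBF + MTTR = 9365
A = 9268 / 9365
A = 0.9896

0.9896


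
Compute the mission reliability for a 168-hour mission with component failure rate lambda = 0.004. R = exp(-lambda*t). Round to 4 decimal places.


lambda = 0.004
mission_time = 168
lambda * t = 0.004 * 168 = 0.672
R = exp(-0.672)
R = 0.5107

0.5107


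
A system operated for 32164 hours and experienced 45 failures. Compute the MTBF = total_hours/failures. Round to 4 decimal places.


total_hours = 32164
failures = 45
MTBF = 32164 / 45
MTBF = 714.7556

714.7556


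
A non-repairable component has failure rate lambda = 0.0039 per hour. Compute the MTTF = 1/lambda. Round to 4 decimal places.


lambda = 0.0039
MTTF = 1 / 0.0039
MTTF = 256.4103

256.4103


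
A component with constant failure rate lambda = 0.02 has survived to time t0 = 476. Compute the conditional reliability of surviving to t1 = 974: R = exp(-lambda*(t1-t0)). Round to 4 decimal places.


lambda = 0.02
t0 = 476, t1 = 974
t1 - t0 = 498
lambda * (t1-t0) = 0.02 * 498 = 9.96
R = exp(-9.96)
R = 0.0

0.0


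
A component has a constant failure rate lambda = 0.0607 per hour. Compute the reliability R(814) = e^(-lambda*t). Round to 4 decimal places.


lambda = 0.0607
t = 814
lambda * t = 49.4098
R(t) = e^(-49.4098)
R(t) = 0.0

0.0


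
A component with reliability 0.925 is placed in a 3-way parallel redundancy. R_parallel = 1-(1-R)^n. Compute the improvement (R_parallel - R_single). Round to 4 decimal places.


R_single = 0.925, n = 3
1 - R_single = 0.075
(1 - R_single)^n = 0.075^3 = 0.0004
R_parallel = 1 - 0.0004 = 0.9996
Improvement = 0.9996 - 0.925
Improvement = 0.0746

0.0746


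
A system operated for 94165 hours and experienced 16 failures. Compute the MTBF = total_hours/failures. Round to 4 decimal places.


total_hours = 94165
failures = 16
MTBF = 94165 / 16
MTBF = 5885.3125

5885.3125


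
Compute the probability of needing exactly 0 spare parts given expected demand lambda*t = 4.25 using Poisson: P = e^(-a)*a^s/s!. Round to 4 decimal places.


a = 4.25, s = 0
e^(-a) = e^(-4.25) = 0.0143
a^s = 4.25^0 = 1.0
s! = 1
P = 0.0143 * 1.0 / 1
P = 0.0143

0.0143


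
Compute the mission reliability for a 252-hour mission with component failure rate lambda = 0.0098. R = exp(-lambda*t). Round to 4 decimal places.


lambda = 0.0098
mission_time = 252
lambda * t = 0.0098 * 252 = 2.4696
R = exp(-2.4696)
R = 0.0846

0.0846


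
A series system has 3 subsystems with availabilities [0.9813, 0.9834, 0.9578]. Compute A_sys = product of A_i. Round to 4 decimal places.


Subsystems: [0.9813, 0.9834, 0.9578]
After subsystem 1 (A=0.9813): product = 0.9813
After subsystem 2 (A=0.9834): product = 0.965
After subsystem 3 (A=0.9578): product = 0.9243
A_sys = 0.9243

0.9243


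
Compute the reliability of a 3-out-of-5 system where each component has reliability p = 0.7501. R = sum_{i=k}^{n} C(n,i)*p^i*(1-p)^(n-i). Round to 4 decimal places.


k = 3, n = 5, p = 0.7501
i=3: C(5,3)=10 * 0.7501^3 * 0.2499^2 = 0.2636
i=4: C(5,4)=5 * 0.7501^4 * 0.2499^1 = 0.3956
i=5: C(5,5)=1 * 0.7501^5 * 0.2499^0 = 0.2375
R = sum of terms = 0.8966

0.8966


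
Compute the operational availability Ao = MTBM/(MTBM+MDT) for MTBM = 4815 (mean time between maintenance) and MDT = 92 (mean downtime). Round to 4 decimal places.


MTBM = 4815
MDT = 92
MTBM + MDT = 4907
Ao = 4815 / 4907
Ao = 0.9813

0.9813


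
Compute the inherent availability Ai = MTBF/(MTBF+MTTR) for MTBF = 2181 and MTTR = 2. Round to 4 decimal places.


MTBF = 2181
MTTR = 2
MTBF + MTTR = 2183
Ai = 2181 / 2183
Ai = 0.9991

0.9991


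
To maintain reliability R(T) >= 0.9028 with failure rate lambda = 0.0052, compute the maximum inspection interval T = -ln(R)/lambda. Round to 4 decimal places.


R_target = 0.9028
lambda = 0.0052
-ln(0.9028) = 0.1023
T = 0.1023 / 0.0052
T = 19.6643

19.6643


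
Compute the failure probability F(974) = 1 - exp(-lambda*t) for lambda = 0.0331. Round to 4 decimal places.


lambda = 0.0331, t = 974
lambda * t = 32.2394
exp(-32.2394) = 0.0
F(t) = 1 - 0.0
F(t) = 1.0

1.0


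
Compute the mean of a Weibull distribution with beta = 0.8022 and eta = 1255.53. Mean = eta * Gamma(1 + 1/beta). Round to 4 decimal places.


beta = 0.8022, eta = 1255.53
1/beta = 1.2466
1 + 1/beta = 2.2466
Gamma(2.2466) = 1.1308
Mean = 1255.53 * 1.1308
Mean = 1419.7347

1419.7347


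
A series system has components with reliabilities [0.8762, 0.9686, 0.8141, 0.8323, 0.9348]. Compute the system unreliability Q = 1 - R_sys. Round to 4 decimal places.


Components: [0.8762, 0.9686, 0.8141, 0.8323, 0.9348]
After component 1: product = 0.8762
After component 2: product = 0.8487
After component 3: product = 0.6909
After component 4: product = 0.575
After component 5: product = 0.5376
R_sys = 0.5376
Q = 1 - 0.5376 = 0.4624

0.4624


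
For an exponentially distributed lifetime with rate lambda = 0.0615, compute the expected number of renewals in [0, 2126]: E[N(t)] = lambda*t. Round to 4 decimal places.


lambda = 0.0615
t = 2126
E[N(t)] = lambda * t
E[N(t)] = 0.0615 * 2126
E[N(t)] = 130.749

130.749


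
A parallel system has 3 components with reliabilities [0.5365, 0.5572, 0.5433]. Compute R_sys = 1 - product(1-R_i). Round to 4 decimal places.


Components: [0.5365, 0.5572, 0.5433]
(1 - 0.5365) = 0.4635, running product = 0.4635
(1 - 0.5572) = 0.4428, running product = 0.2052
(1 - 0.5433) = 0.4567, running product = 0.0937
Product of (1-R_i) = 0.0937
R_sys = 1 - 0.0937 = 0.9063

0.9063


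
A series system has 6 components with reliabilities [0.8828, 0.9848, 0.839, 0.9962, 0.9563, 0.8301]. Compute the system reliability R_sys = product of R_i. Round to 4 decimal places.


Components: [0.8828, 0.9848, 0.839, 0.9962, 0.9563, 0.8301]
After component 1 (R=0.8828): product = 0.8828
After component 2 (R=0.9848): product = 0.8694
After component 3 (R=0.839): product = 0.7294
After component 4 (R=0.9962): product = 0.7266
After component 5 (R=0.9563): product = 0.6949
After component 6 (R=0.8301): product = 0.5768
R_sys = 0.5768

0.5768


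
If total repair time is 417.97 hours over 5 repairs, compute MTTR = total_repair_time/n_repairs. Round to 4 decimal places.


total_repair_time = 417.97
n_repairs = 5
MTTR = 417.97 / 5
MTTR = 83.594

83.594


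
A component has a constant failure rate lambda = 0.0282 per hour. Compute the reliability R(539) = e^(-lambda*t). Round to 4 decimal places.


lambda = 0.0282
t = 539
lambda * t = 15.1998
R(t) = e^(-15.1998)
R(t) = 0.0

0.0


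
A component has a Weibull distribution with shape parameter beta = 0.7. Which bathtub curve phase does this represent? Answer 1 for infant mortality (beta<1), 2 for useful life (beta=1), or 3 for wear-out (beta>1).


beta = 0.7
Compare beta to 1:
beta < 1 => infant mortality (phase 1)
beta = 1 => useful life (phase 2)
beta > 1 => wear-out (phase 3)
Since beta = 0.7, this is infant mortality (decreasing failure rate)
Phase = 1

1


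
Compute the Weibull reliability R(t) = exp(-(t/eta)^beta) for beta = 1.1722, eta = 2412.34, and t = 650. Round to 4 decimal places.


beta = 1.1722, eta = 2412.34, t = 650
t/eta = 650 / 2412.34 = 0.2694
(t/eta)^beta = 0.2694^1.1722 = 0.215
R(t) = exp(-0.215)
R(t) = 0.8066

0.8066


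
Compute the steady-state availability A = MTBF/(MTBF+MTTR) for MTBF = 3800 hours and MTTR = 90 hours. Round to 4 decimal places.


MTBF = 3800
MTTR = 90
MTBF + MTTR = 3890
A = 3800 / 3890
A = 0.9769

0.9769


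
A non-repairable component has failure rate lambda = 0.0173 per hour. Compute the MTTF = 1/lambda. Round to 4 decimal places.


lambda = 0.0173
MTTF = 1 / 0.0173
MTTF = 57.8035

57.8035


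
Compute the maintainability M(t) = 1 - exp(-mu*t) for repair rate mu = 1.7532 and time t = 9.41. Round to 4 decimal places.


mu = 1.7532, t = 9.41
mu * t = 1.7532 * 9.41 = 16.4976
exp(-16.4976) = 0.0
M(t) = 1 - 0.0
M(t) = 1.0

1.0


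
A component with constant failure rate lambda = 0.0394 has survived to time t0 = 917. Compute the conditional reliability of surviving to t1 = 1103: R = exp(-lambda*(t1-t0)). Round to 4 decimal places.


lambda = 0.0394
t0 = 917, t1 = 1103
t1 - t0 = 186
lambda * (t1-t0) = 0.0394 * 186 = 7.3284
R = exp(-7.3284)
R = 0.0007

0.0007


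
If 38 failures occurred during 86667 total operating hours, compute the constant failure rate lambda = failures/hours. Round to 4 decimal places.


failures = 38
total_hours = 86667
lambda = 38 / 86667
lambda = 0.0004

0.0004


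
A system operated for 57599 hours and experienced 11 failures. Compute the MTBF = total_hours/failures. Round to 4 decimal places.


total_hours = 57599
failures = 11
MTBF = 57599 / 11
MTBF = 5236.2727

5236.2727


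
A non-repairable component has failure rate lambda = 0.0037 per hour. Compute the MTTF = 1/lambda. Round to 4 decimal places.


lambda = 0.0037
MTTF = 1 / 0.0037
MTTF = 270.2703

270.2703


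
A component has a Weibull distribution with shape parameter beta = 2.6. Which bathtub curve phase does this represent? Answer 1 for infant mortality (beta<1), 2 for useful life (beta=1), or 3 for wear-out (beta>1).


beta = 2.6
Compare beta to 1:
beta < 1 => infant mortality (phase 1)
beta = 1 => useful life (phase 2)
beta > 1 => wear-out (phase 3)
Since beta = 2.6, this is wear-out (increasing failure rate)
Phase = 3

3


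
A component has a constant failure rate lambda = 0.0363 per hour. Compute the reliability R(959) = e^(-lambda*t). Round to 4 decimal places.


lambda = 0.0363
t = 959
lambda * t = 34.8117
R(t) = e^(-34.8117)
R(t) = 0.0

0.0


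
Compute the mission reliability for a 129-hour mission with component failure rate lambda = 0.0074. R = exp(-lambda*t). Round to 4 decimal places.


lambda = 0.0074
mission_time = 129
lambda * t = 0.0074 * 129 = 0.9546
R = exp(-0.9546)
R = 0.385

0.385


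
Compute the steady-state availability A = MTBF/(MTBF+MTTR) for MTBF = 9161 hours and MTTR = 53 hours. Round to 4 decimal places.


MTBF = 9161
MTTR = 53
MTBF + MTTR = 9214
A = 9161 / 9214
A = 0.9942

0.9942


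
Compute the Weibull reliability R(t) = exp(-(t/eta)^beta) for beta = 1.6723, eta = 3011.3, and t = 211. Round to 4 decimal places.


beta = 1.6723, eta = 3011.3, t = 211
t/eta = 211 / 3011.3 = 0.0701
(t/eta)^beta = 0.0701^1.6723 = 0.0117
R(t) = exp(-0.0117)
R(t) = 0.9883

0.9883


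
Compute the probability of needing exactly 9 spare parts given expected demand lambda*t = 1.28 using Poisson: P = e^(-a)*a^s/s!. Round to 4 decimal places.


a = 1.28, s = 9
e^(-a) = e^(-1.28) = 0.278
a^s = 1.28^9 = 9.2234
s! = 362880
P = 0.278 * 9.2234 / 362880
P = 0.0

0.0


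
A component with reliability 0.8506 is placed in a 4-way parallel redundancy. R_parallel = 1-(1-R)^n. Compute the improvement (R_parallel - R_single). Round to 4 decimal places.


R_single = 0.8506, n = 4
1 - R_single = 0.1494
(1 - R_single)^n = 0.1494^4 = 0.0005
R_parallel = 1 - 0.0005 = 0.9995
Improvement = 0.9995 - 0.8506
Improvement = 0.1489

0.1489


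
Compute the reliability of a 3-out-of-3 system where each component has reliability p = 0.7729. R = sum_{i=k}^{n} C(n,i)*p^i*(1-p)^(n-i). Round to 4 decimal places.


k = 3, n = 3, p = 0.7729
i=3: C(3,3)=1 * 0.7729^3 * 0.2271^0 = 0.4617
R = sum of terms = 0.4617

0.4617


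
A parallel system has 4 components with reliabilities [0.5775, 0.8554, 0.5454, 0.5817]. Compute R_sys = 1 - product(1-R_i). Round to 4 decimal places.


Components: [0.5775, 0.8554, 0.5454, 0.5817]
(1 - 0.5775) = 0.4225, running product = 0.4225
(1 - 0.8554) = 0.1446, running product = 0.0611
(1 - 0.5454) = 0.4546, running product = 0.0278
(1 - 0.5817) = 0.4183, running product = 0.0116
Product of (1-R_i) = 0.0116
R_sys = 1 - 0.0116 = 0.9884

0.9884


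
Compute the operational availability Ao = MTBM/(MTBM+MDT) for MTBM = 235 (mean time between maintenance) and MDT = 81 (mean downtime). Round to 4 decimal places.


MTBM = 235
MDT = 81
MTBM + MDT = 316
Ao = 235 / 316
Ao = 0.7437

0.7437


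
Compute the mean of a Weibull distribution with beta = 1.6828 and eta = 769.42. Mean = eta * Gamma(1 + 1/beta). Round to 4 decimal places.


beta = 1.6828, eta = 769.42
1/beta = 0.5942
1 + 1/beta = 1.5942
Gamma(1.5942) = 0.8929
Mean = 769.42 * 0.8929
Mean = 687.0001

687.0001


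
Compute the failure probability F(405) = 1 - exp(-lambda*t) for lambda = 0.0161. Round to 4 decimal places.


lambda = 0.0161, t = 405
lambda * t = 6.5205
exp(-6.5205) = 0.0015
F(t) = 1 - 0.0015
F(t) = 0.9985

0.9985


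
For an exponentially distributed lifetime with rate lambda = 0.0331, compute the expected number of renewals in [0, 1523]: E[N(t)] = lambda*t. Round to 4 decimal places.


lambda = 0.0331
t = 1523
E[N(t)] = lambda * t
E[N(t)] = 0.0331 * 1523
E[N(t)] = 50.4113

50.4113


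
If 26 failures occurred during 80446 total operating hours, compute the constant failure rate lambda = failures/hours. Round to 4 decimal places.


failures = 26
total_hours = 80446
lambda = 26 / 80446
lambda = 0.0003

0.0003


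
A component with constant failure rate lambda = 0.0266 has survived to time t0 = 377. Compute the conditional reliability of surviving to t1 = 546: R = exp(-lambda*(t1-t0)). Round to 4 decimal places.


lambda = 0.0266
t0 = 377, t1 = 546
t1 - t0 = 169
lambda * (t1-t0) = 0.0266 * 169 = 4.4954
R = exp(-4.4954)
R = 0.0112

0.0112


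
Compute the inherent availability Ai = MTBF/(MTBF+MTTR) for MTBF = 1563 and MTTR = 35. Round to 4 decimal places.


MTBF = 1563
MTTR = 35
MTBF + MTTR = 1598
Ai = 1563 / 1598
Ai = 0.9781

0.9781


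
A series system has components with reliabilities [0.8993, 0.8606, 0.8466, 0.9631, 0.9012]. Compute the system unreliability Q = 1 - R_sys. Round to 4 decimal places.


Components: [0.8993, 0.8606, 0.8466, 0.9631, 0.9012]
After component 1: product = 0.8993
After component 2: product = 0.7739
After component 3: product = 0.6552
After component 4: product = 0.631
After component 5: product = 0.5687
R_sys = 0.5687
Q = 1 - 0.5687 = 0.4313

0.4313


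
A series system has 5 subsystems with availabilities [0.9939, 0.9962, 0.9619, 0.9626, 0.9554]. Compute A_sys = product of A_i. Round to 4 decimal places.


Subsystems: [0.9939, 0.9962, 0.9619, 0.9626, 0.9554]
After subsystem 1 (A=0.9939): product = 0.9939
After subsystem 2 (A=0.9962): product = 0.9901
After subsystem 3 (A=0.9619): product = 0.9524
After subsystem 4 (A=0.9626): product = 0.9168
After subsystem 5 (A=0.9554): product = 0.8759
A_sys = 0.8759

0.8759


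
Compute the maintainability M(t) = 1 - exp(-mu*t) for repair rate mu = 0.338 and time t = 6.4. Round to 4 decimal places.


mu = 0.338, t = 6.4
mu * t = 0.338 * 6.4 = 2.1632
exp(-2.1632) = 0.115
M(t) = 1 - 0.115
M(t) = 0.885

0.885


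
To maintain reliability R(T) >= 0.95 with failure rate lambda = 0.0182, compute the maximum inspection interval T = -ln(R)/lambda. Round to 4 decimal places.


R_target = 0.95
lambda = 0.0182
-ln(0.95) = 0.0513
T = 0.0513 / 0.0182
T = 2.8183

2.8183


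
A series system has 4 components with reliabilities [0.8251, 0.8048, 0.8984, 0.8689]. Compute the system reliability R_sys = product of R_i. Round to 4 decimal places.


Components: [0.8251, 0.8048, 0.8984, 0.8689]
After component 1 (R=0.8251): product = 0.8251
After component 2 (R=0.8048): product = 0.664
After component 3 (R=0.8984): product = 0.5966
After component 4 (R=0.8689): product = 0.5184
R_sys = 0.5184

0.5184


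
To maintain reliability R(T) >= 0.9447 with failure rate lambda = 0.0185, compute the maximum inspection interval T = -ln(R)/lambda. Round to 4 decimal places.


R_target = 0.9447
lambda = 0.0185
-ln(0.9447) = 0.0569
T = 0.0569 / 0.0185
T = 3.075

3.075


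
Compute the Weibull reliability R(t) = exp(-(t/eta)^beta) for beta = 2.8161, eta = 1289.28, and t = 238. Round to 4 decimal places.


beta = 2.8161, eta = 1289.28, t = 238
t/eta = 238 / 1289.28 = 0.1846
(t/eta)^beta = 0.1846^2.8161 = 0.0086
R(t) = exp(-0.0086)
R(t) = 0.9915

0.9915


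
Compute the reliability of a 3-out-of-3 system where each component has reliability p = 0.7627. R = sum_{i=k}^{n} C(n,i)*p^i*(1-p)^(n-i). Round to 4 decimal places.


k = 3, n = 3, p = 0.7627
i=3: C(3,3)=1 * 0.7627^3 * 0.2373^0 = 0.4437
R = sum of terms = 0.4437

0.4437


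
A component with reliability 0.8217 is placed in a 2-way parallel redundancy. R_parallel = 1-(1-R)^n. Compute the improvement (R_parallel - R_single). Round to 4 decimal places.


R_single = 0.8217, n = 2
1 - R_single = 0.1783
(1 - R_single)^n = 0.1783^2 = 0.0318
R_parallel = 1 - 0.0318 = 0.9682
Improvement = 0.9682 - 0.8217
Improvement = 0.1465

0.1465


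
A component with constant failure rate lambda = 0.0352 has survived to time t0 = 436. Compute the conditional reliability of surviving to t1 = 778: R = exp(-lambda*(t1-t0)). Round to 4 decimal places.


lambda = 0.0352
t0 = 436, t1 = 778
t1 - t0 = 342
lambda * (t1-t0) = 0.0352 * 342 = 12.0384
R = exp(-12.0384)
R = 0.0

0.0


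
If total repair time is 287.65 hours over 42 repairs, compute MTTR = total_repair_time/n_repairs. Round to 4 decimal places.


total_repair_time = 287.65
n_repairs = 42
MTTR = 287.65 / 42
MTTR = 6.8488

6.8488


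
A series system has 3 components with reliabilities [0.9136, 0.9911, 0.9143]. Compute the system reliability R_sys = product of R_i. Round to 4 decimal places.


Components: [0.9136, 0.9911, 0.9143]
After component 1 (R=0.9136): product = 0.9136
After component 2 (R=0.9911): product = 0.9055
After component 3 (R=0.9143): product = 0.8279
R_sys = 0.8279

0.8279


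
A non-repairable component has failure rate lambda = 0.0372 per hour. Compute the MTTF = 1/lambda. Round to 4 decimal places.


lambda = 0.0372
MTTF = 1 / 0.0372
MTTF = 26.8817

26.8817


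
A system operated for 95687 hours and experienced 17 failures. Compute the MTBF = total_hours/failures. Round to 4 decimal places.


total_hours = 95687
failures = 17
MTBF = 95687 / 17
MTBF = 5628.6471

5628.6471


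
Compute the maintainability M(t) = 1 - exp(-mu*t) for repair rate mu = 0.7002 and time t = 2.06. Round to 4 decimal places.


mu = 0.7002, t = 2.06
mu * t = 0.7002 * 2.06 = 1.4424
exp(-1.4424) = 0.2364
M(t) = 1 - 0.2364
M(t) = 0.7636

0.7636


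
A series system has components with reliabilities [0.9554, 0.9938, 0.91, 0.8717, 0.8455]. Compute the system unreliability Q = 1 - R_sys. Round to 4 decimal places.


Components: [0.9554, 0.9938, 0.91, 0.8717, 0.8455]
After component 1: product = 0.9554
After component 2: product = 0.9495
After component 3: product = 0.864
After component 4: product = 0.7532
After component 5: product = 0.6368
R_sys = 0.6368
Q = 1 - 0.6368 = 0.3632

0.3632


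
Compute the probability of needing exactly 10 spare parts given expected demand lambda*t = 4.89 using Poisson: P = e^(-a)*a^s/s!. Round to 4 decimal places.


a = 4.89, s = 10
e^(-a) = e^(-4.89) = 0.0075
a^s = 4.89^10 = 7817872.6422
s! = 3628800
P = 0.0075 * 7817872.6422 / 3628800
P = 0.0162

0.0162


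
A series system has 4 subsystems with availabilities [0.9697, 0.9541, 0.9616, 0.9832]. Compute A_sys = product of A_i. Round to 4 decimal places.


Subsystems: [0.9697, 0.9541, 0.9616, 0.9832]
After subsystem 1 (A=0.9697): product = 0.9697
After subsystem 2 (A=0.9541): product = 0.9252
After subsystem 3 (A=0.9616): product = 0.8897
After subsystem 4 (A=0.9832): product = 0.8747
A_sys = 0.8747

0.8747


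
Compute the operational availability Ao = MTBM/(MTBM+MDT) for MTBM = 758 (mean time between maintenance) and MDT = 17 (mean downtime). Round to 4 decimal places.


MTBM = 758
MDT = 17
MTBM + MDT = 775
Ao = 758 / 775
Ao = 0.9781

0.9781


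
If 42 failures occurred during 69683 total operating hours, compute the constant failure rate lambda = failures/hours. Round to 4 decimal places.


failures = 42
total_hours = 69683
lambda = 42 / 69683
lambda = 0.0006

0.0006


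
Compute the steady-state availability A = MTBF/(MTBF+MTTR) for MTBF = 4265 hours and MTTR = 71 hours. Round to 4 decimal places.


MTBF = 4265
MTTR = 71
MTBF + MTTR = 4336
A = 4265 / 4336
A = 0.9836

0.9836


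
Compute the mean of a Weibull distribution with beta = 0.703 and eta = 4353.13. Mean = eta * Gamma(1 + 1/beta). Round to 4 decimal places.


beta = 0.703, eta = 4353.13
1/beta = 1.4225
1 + 1/beta = 2.4225
Gamma(2.4225) = 1.2607
Mean = 4353.13 * 1.2607
Mean = 5487.9682

5487.9682


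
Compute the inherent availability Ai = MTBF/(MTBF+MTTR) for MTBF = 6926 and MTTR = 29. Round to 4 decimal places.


MTBF = 6926
MTTR = 29
MTBF + MTTR = 6955
Ai = 6926 / 6955
Ai = 0.9958

0.9958


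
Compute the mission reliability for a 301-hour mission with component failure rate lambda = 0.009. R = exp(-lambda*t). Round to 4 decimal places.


lambda = 0.009
mission_time = 301
lambda * t = 0.009 * 301 = 2.709
R = exp(-2.709)
R = 0.0666

0.0666


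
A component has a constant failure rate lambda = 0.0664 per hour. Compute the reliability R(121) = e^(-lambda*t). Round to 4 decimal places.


lambda = 0.0664
t = 121
lambda * t = 8.0344
R(t) = e^(-8.0344)
R(t) = 0.0003

0.0003


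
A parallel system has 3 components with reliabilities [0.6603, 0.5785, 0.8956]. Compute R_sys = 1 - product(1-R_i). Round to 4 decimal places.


Components: [0.6603, 0.5785, 0.8956]
(1 - 0.6603) = 0.3397, running product = 0.3397
(1 - 0.5785) = 0.4215, running product = 0.1432
(1 - 0.8956) = 0.1044, running product = 0.0149
Product of (1-R_i) = 0.0149
R_sys = 1 - 0.0149 = 0.9851

0.9851


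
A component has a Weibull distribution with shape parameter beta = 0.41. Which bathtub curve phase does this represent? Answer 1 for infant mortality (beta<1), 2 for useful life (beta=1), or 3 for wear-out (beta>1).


beta = 0.41
Compare beta to 1:
beta < 1 => infant mortality (phase 1)
beta = 1 => useful life (phase 2)
beta > 1 => wear-out (phase 3)
Since beta = 0.41, this is infant mortality (decreasing failure rate)
Phase = 1

1


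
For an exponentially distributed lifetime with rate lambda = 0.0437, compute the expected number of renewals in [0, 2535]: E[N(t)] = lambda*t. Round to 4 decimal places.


lambda = 0.0437
t = 2535
E[N(t)] = lambda * t
E[N(t)] = 0.0437 * 2535
E[N(t)] = 110.7795

110.7795


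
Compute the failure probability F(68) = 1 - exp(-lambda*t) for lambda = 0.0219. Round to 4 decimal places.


lambda = 0.0219, t = 68
lambda * t = 1.4892
exp(-1.4892) = 0.2256
F(t) = 1 - 0.2256
F(t) = 0.7744

0.7744


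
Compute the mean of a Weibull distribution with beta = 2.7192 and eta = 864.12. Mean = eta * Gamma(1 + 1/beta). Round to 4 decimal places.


beta = 2.7192, eta = 864.12
1/beta = 0.3678
1 + 1/beta = 1.3678
Gamma(1.3678) = 0.8895
Mean = 864.12 * 0.8895
Mean = 768.6354

768.6354


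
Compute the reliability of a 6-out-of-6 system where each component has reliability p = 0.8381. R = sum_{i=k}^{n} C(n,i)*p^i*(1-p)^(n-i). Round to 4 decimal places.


k = 6, n = 6, p = 0.8381
i=6: C(6,6)=1 * 0.8381^6 * 0.1619^0 = 0.3466
R = sum of terms = 0.3466

0.3466


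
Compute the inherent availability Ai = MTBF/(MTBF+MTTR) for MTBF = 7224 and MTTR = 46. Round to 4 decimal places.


MTBF = 7224
MTTR = 46
MTBF + MTTR = 7270
Ai = 7224 / 7270
Ai = 0.9937

0.9937


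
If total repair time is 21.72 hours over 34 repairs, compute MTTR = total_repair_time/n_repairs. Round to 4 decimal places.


total_repair_time = 21.72
n_repairs = 34
MTTR = 21.72 / 34
MTTR = 0.6388

0.6388


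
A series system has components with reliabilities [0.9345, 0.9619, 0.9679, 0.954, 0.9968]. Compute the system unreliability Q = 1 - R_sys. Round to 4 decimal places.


Components: [0.9345, 0.9619, 0.9679, 0.954, 0.9968]
After component 1: product = 0.9345
After component 2: product = 0.8989
After component 3: product = 0.87
After component 4: product = 0.83
After component 5: product = 0.8274
R_sys = 0.8274
Q = 1 - 0.8274 = 0.1726

0.1726


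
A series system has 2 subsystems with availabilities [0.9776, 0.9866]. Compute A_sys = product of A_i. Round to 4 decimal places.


Subsystems: [0.9776, 0.9866]
After subsystem 1 (A=0.9776): product = 0.9776
After subsystem 2 (A=0.9866): product = 0.9645
A_sys = 0.9645

0.9645


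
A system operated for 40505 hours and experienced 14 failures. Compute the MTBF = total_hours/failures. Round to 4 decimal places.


total_hours = 40505
failures = 14
MTBF = 40505 / 14
MTBF = 2893.2143

2893.2143


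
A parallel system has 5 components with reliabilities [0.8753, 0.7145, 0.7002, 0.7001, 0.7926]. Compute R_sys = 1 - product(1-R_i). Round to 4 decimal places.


Components: [0.8753, 0.7145, 0.7002, 0.7001, 0.7926]
(1 - 0.8753) = 0.1247, running product = 0.1247
(1 - 0.7145) = 0.2855, running product = 0.0356
(1 - 0.7002) = 0.2998, running product = 0.0107
(1 - 0.7001) = 0.2999, running product = 0.0032
(1 - 0.7926) = 0.2074, running product = 0.0007
Product of (1-R_i) = 0.0007
R_sys = 1 - 0.0007 = 0.9993

0.9993


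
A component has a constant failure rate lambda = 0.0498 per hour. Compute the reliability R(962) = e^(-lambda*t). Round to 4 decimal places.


lambda = 0.0498
t = 962
lambda * t = 47.9076
R(t) = e^(-47.9076)
R(t) = 0.0

0.0


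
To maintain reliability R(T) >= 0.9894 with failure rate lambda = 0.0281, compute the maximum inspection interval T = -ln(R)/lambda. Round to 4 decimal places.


R_target = 0.9894
lambda = 0.0281
-ln(0.9894) = 0.0107
T = 0.0107 / 0.0281
T = 0.3792

0.3792


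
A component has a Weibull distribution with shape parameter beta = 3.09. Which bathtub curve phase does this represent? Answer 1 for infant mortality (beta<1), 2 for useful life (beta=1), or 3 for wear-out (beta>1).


beta = 3.09
Compare beta to 1:
beta < 1 => infant mortality (phase 1)
beta = 1 => useful life (phase 2)
beta > 1 => wear-out (phase 3)
Since beta = 3.09, this is wear-out (increasing failure rate)
Phase = 3

3


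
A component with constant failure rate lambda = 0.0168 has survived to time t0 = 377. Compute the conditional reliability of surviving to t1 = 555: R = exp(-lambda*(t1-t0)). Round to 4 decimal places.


lambda = 0.0168
t0 = 377, t1 = 555
t1 - t0 = 178
lambda * (t1-t0) = 0.0168 * 178 = 2.9904
R = exp(-2.9904)
R = 0.0503

0.0503


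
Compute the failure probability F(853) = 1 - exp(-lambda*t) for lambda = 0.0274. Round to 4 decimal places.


lambda = 0.0274, t = 853
lambda * t = 23.3722
exp(-23.3722) = 0.0
F(t) = 1 - 0.0
F(t) = 1.0

1.0


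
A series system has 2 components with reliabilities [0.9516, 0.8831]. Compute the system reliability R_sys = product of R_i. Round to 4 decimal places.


Components: [0.9516, 0.8831]
After component 1 (R=0.9516): product = 0.9516
After component 2 (R=0.8831): product = 0.8404
R_sys = 0.8404

0.8404


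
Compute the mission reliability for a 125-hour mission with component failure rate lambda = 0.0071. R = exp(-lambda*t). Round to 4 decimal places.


lambda = 0.0071
mission_time = 125
lambda * t = 0.0071 * 125 = 0.8875
R = exp(-0.8875)
R = 0.4117

0.4117


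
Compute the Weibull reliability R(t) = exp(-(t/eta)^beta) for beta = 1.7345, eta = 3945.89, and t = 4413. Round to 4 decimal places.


beta = 1.7345, eta = 3945.89, t = 4413
t/eta = 4413 / 3945.89 = 1.1184
(t/eta)^beta = 1.1184^1.7345 = 1.2142
R(t) = exp(-1.2142)
R(t) = 0.297

0.297


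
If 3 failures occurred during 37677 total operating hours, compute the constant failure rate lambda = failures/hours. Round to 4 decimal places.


failures = 3
total_hours = 37677
lambda = 3 / 37677
lambda = 0.0001

0.0001


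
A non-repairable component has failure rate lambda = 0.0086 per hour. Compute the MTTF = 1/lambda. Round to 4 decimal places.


lambda = 0.0086
MTTF = 1 / 0.0086
MTTF = 116.2791

116.2791


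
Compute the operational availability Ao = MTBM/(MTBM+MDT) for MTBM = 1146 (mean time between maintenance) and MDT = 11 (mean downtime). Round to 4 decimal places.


MTBM = 1146
MDT = 11
MTBM + MDT = 1157
Ao = 1146 / 1157
Ao = 0.9905

0.9905


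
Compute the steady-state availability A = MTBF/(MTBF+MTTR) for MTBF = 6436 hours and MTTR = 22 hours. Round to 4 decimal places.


MTBF = 6436
MTTR = 22
MTBF + MTTR = 6458
A = 6436 / 6458
A = 0.9966

0.9966


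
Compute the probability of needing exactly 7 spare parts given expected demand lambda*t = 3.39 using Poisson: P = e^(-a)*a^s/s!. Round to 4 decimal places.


a = 3.39, s = 7
e^(-a) = e^(-3.39) = 0.0337
a^s = 3.39^7 = 5145.1482
s! = 5040
P = 0.0337 * 5145.1482 / 5040
P = 0.0344

0.0344


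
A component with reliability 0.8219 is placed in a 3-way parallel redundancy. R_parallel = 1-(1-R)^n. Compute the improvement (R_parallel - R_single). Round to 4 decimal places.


R_single = 0.8219, n = 3
1 - R_single = 0.1781
(1 - R_single)^n = 0.1781^3 = 0.0056
R_parallel = 1 - 0.0056 = 0.9944
Improvement = 0.9944 - 0.8219
Improvement = 0.1725

0.1725


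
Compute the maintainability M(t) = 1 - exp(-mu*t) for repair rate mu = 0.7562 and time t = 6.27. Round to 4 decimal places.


mu = 0.7562, t = 6.27
mu * t = 0.7562 * 6.27 = 4.7414
exp(-4.7414) = 0.0087
M(t) = 1 - 0.0087
M(t) = 0.9913

0.9913


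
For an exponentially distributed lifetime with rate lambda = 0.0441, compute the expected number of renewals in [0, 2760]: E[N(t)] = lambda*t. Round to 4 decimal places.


lambda = 0.0441
t = 2760
E[N(t)] = lambda * t
E[N(t)] = 0.0441 * 2760
E[N(t)] = 121.716

121.716


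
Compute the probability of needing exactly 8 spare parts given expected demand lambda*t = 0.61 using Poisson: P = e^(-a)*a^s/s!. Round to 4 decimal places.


a = 0.61, s = 8
e^(-a) = e^(-0.61) = 0.5434
a^s = 0.61^8 = 0.0192
s! = 40320
P = 0.5434 * 0.0192 / 40320
P = 0.0

0.0


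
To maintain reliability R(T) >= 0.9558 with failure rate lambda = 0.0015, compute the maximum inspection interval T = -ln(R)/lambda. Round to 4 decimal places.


R_target = 0.9558
lambda = 0.0015
-ln(0.9558) = 0.0452
T = 0.0452 / 0.0015
T = 30.1377

30.1377
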